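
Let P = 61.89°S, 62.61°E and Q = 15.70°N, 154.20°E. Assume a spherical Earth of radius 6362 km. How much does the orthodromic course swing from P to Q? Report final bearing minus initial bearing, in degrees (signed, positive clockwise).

-54.7°

Initial bearing θ₁ = atan2(sin Δλ cos φ₂, cos φ₁ sin φ₂ − sin φ₁ cos φ₂ cos Δλ) = 83.84°
Final bearing θ₂ = (initial bearing from the destination back to the start) + 180° = 29.12°
Δθ = θ₂ − θ₁ = -54.7°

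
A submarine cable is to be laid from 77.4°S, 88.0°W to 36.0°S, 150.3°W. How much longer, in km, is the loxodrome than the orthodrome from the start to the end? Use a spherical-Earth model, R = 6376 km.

Great circle: cos σ = sin φ₁ sin φ₂ + cos φ₁ cos φ₂ cos Δλ,  σ = 0.8557 rad → d_gc = 5456.2 km
Rhumb line: Δψ = +1.5294, q = Δφ/Δψ = 0.4725, d_rh = R√(Δφ²+q²Δλ²) = 5652.8 km
Excess = 5652.8 − 5456.2 = 196.6 ≈ 197 km

197 km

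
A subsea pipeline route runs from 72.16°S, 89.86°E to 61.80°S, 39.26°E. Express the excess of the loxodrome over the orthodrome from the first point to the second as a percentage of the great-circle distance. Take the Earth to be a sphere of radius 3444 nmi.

2.8%

Great circle: σ = 0.3742 rad → d_gc = Rσ = 1288.6 nmi
Rhumb: Δφ = +0.1808, Δλ = -0.8831, Δψ = +0.4702, q = Δφ/Δψ = 0.3845 → d_rh = R√(Δφ²+q²Δλ²) = 1325.0 nmi
Excess = (1325.0 − 1288.6) / 1288.6 = 36.4 / 1288.6 = 2.82% ≈ 2.8%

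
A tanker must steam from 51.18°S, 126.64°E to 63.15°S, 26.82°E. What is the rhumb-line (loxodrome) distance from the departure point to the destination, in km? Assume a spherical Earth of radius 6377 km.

Rhumb course C = atan2(Δλ, Δψ) with Δψ = ln[tan(π/4+φ₂/2)/tan(π/4+φ₁/2)] = -0.3894, Δλ = -1.7422 → C = 257.40°
d = R·|Δφ| / |cos C| = 6377·0.20892 / 0.21815 = 6107 km

6107 km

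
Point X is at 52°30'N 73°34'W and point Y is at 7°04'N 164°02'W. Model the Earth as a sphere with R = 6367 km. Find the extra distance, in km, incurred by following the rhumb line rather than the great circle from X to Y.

332 km

Great circle: cos σ = sin φ₁ sin φ₂ + cos φ₁ cos φ₂ cos Δλ,  σ = 1.4780 rad → d_gc = 9410.3 km
Rhumb line: Δψ = -0.9568, q = Δφ/Δψ = 0.8288, d_rh = R√(Δφ²+q²Δλ²) = 9742.3 km
Excess = 9742.3 − 9410.3 = 332.0 ≈ 332 km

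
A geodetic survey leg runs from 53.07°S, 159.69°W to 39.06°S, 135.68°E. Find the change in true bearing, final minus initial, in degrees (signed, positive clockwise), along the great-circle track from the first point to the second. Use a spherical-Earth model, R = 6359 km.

+49.3°

Initial bearing θ₁ = atan2(sin Δλ cos φ₂, cos φ₁ sin φ₂ − sin φ₁ cos φ₂ cos Δλ) = 260.88°
Final bearing θ₂ = (initial bearing from the destination back to the start) + 180° = 310.18°
Δθ = θ₂ − θ₁ = +49.3°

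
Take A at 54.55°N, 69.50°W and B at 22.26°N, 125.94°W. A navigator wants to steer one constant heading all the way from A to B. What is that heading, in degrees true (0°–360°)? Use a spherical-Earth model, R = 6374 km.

233.0°

Meridional parts: M(φ₁)=+1.1406, M(φ₂)=+0.3987 → ΔM = -0.7419;  Δλ = -0.9851 rad
tan C = Δλ / ΔM = +1.3277 → C = 233.01°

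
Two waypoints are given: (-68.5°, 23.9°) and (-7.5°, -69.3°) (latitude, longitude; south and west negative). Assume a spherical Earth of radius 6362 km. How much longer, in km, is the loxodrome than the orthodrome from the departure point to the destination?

537 km

Great circle: cos σ = sin φ₁ sin φ₂ + cos φ₁ cos φ₂ cos Δλ,  σ = 1.4695 rad → d_gc = 9348.7 km
Rhumb line: Δψ = +1.5302, q = Δφ/Δψ = 0.6958, d_rh = R√(Δφ²+q²Δλ²) = 9885.3 km
Excess = 9885.3 − 9348.7 = 536.6 ≈ 537 km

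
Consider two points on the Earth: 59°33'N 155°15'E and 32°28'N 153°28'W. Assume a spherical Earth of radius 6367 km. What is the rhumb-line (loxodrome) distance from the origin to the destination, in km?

4878 km

Δψ = ln[tan(π/4+φ₂/2)/tan(π/4+φ₁/2)] = -0.7017;  Δφ = -0.4727 rad,  Δλ = +0.8951 rad
q = Δφ/Δψ = 0.6736
d = R·√(Δφ² + q²Δλ²) = 6367·0.76616 = 4878 km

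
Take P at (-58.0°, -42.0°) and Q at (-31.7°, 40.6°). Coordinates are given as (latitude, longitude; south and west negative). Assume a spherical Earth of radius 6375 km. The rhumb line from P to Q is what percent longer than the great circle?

5.0%

Great circle: σ = 1.0429 rad → d_gc = Rσ = 6648.7 km
Rhumb: Δφ = +0.4590, Δλ = +1.4416, Δψ = +0.6653, q = Δφ/Δψ = 0.6900 → d_rh = R√(Δφ²+q²Δλ²) = 6983.7 km
Excess = (6983.7 − 6648.7) / 6648.7 = 335.0 / 6648.7 = 5.04% ≈ 5.0%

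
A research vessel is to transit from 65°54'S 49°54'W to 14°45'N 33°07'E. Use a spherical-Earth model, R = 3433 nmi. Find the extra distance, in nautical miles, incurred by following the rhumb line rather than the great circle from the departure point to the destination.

168 nmi

Great circle: cos σ = sin φ₁ sin φ₂ + cos φ₁ cos φ₂ cos Δλ,  σ = 1.7563 rad → d_gc = 6029.2 nmi
Rhumb line: Δψ = +1.8046, q = Δφ/Δψ = 0.7800, d_rh = R√(Δφ²+q²Δλ²) = 6197.2 nmi
Excess = 6197.2 − 6029.2 = 168.0 ≈ 168 nmi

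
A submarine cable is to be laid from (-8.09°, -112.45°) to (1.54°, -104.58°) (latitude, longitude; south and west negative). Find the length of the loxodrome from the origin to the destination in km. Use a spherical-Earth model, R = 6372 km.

1382 km

Δψ = ln[tan(π/4+φ₂/2)/tan(π/4+φ₁/2)] = +0.1685;  Δφ = +0.1681 rad,  Δλ = +0.1374 rad
q = Δφ/Δψ = 0.9972
d = R·√(Δφ² + q²Δλ²) = 6372·0.21682 = 1382 km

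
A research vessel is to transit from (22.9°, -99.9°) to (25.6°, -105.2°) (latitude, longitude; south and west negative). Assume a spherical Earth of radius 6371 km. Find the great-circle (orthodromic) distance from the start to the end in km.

Haversine: a = sin²(Δφ/2)+cos φ₁ cos φ₂ sin²(Δλ/2) = 0.00233;  σ = 2·atan2(√a,√(1−a))
σ = 5.535° → d = Rσ = 6371·0.09660 = 615 km

615 km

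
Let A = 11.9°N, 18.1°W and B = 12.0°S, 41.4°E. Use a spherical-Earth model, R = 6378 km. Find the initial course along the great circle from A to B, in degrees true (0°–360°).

θ = atan2( sin Δλ·cos φ₂ ,  cos φ₁ sin φ₂ − sin φ₁ cos φ₂ cos Δλ )
  = atan2(+0.8428, -0.3058) = 109.94°

109.9°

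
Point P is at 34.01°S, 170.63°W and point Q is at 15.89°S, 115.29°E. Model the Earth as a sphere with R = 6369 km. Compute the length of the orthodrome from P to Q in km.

cos σ = sin φ₁ sin φ₂ + cos φ₁ cos φ₂ cos Δλ
      = sin(-34.01°)sin(-15.89°) + cos(-34.01°)cos(-15.89°)cos(-74.08°) = 0.3718
σ = 68.172° → d = Rσ = 6369·1.18982 = 7578 km

7578 km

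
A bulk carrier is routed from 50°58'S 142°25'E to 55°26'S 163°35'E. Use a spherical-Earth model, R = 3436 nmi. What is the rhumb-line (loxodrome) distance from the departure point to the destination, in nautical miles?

805 nmi

Rhumb course C = atan2(Δλ, Δψ) with Δψ = ln[tan(π/4+φ₂/2)/tan(π/4+φ₁/2)] = -0.1303, Δλ = +0.3694 → C = 109.43°
d = R·|Δφ| / |cos C| = 3436·0.07796 / 0.33261 = 805 nmi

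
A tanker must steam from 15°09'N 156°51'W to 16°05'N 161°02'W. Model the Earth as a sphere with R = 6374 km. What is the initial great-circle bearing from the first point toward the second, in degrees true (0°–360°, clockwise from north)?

283.6°

N = sin Δλ·cos φ₂ = -0.0701;  D = cos φ₁ sin φ₂ − sin φ₁ cos φ₂ cos Δλ = +0.0170
initial course = atan2(N, D) = 283.60°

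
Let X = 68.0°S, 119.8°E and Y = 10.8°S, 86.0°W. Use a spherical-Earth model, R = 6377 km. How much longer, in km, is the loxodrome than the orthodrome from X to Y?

2408 km

Great circle: cos σ = sin φ₁ sin φ₂ + cos φ₁ cos φ₂ cos Δλ,  σ = 1.7290 rad → d_gc = 11025.9 km
Rhumb line: Δψ = +1.4483, q = Δφ/Δψ = 0.6893, d_rh = R√(Δφ²+q²Δλ²) = 13434.3 km
Excess = 13434.3 − 11025.9 = 2408.4 ≈ 2408 km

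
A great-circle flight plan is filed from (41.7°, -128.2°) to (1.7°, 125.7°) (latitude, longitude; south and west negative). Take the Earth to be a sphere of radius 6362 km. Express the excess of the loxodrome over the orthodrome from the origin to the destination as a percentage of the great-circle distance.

3.1%

Great circle: σ = 1.7591 rad → d_gc = Rσ = 11191.6 km
Rhumb: Δφ = -0.6981, Δλ = -1.8518, Δψ = -0.7725, q = Δφ/Δψ = 0.9038 → d_rh = R√(Δφ²+q²Δλ²) = 11536.7 km
Excess = (11536.7 − 11191.6) / 11191.6 = 345.1 / 11191.6 = 3.08% ≈ 3.1%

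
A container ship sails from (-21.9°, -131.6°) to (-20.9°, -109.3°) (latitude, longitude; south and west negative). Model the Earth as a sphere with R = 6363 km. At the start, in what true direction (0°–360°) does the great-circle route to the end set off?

91.4°

N = sin Δλ·cos φ₂ = +0.3545;  D = cos φ₁ sin φ₂ − sin φ₁ cos φ₂ cos Δλ = -0.0086
initial course = atan2(N, D) = 91.39°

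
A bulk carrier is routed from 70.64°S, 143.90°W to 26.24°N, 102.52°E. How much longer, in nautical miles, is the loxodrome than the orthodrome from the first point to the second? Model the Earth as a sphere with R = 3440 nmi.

412 nmi

Great circle: cos σ = sin φ₁ sin φ₂ + cos φ₁ cos φ₂ cos Δλ,  σ = 2.1366 rad → d_gc = 7349.8 nmi
Rhumb line: Δψ = +2.2435, q = Δφ/Δψ = 0.7537, d_rh = R√(Δφ²+q²Δλ²) = 7762.0 nmi
Excess = 7762.0 − 7349.8 = 412.2 ≈ 412 nmi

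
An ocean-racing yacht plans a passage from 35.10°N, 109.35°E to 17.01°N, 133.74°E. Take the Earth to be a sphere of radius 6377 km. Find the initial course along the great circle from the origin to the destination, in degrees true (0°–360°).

123.5°

N = sin Δλ·cos φ₂ = +0.3949;  D = cos φ₁ sin φ₂ − sin φ₁ cos φ₂ cos Δλ = -0.2614
initial course = atan2(N, D) = 123.51°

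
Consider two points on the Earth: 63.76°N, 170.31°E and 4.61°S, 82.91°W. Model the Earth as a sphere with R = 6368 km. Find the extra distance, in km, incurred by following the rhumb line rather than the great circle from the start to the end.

Great circle: cos σ = sin φ₁ sin φ₂ + cos φ₁ cos φ₂ cos Δλ,  σ = 1.7715 rad → d_gc = 11280.7 km
Rhumb line: Δψ = -1.5369, q = Δφ/Δψ = 0.7764, d_rh = R√(Δφ²+q²Δλ²) = 11943.3 km
Excess = 11943.3 − 11280.7 = 662.6 ≈ 663 km

663 km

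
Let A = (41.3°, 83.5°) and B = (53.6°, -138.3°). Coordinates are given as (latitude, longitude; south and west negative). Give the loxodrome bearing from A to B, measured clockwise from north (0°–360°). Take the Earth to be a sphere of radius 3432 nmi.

82.5°

Meridional parts: M(φ₁)=+0.7928, M(φ₂)=+1.1124 → ΔM = +0.3195;  Δλ = +2.4120 rad
tan C = Δλ / ΔM = +7.5485 → C = 82.45°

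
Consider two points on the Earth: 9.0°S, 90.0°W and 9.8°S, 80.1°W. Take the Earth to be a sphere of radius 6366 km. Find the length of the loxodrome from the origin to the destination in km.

Δψ = ln[tan(π/4+φ₂/2)/tan(π/4+φ₁/2)] = -0.0142;  Δφ = -0.0140 rad,  Δλ = +0.1728 rad
q = Δφ/Δψ = 0.9866
d = R·√(Δφ² + q²Δλ²) = 6366·0.17104 = 1089 km

1089 km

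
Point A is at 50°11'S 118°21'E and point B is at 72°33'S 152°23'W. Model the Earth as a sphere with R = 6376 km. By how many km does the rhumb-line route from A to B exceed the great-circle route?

408 km

Great circle: cos σ = sin φ₁ sin φ₂ + cos φ₁ cos φ₂ cos Δλ,  σ = 0.7448 rad → d_gc = 4749.0 km
Rhumb line: Δψ = -0.8586, q = Δφ/Δψ = 0.4547, d_rh = R√(Δφ²+q²Δλ²) = 5157.0 km
Excess = 5157.0 − 4749.0 = 408.0 ≈ 408 km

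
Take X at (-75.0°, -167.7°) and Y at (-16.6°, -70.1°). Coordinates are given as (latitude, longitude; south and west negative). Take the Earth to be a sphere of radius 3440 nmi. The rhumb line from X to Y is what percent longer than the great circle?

7.8%

Great circle: σ = 1.3252 rad → d_gc = Rσ = 4558.6 nmi
Rhumb: Δφ = +1.0193, Δλ = +1.7034, Δψ = +1.7337, q = Δφ/Δψ = 0.5879 → d_rh = R√(Δφ²+q²Δλ²) = 4915.5 nmi
Excess = (4915.5 − 4558.6) / 4558.6 = 356.9 / 4558.6 = 7.83% ≈ 7.8%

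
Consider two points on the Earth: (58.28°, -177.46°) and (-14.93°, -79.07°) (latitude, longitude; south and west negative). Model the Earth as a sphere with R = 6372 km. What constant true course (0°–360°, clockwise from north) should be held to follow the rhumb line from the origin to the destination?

131.6°

Δψ = ln[tan(π/4+φ₂/2)/tan(π/4+φ₁/2)] = -1.5220
Δλ = +1.7172 rad (taken the short way round)
course = atan2(Δλ, Δψ) = 131.55°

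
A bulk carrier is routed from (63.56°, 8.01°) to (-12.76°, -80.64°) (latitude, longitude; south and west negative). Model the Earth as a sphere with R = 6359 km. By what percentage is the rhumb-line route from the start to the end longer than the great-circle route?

Great circle: σ = 1.7594 rad → d_gc = Rσ = 11188.3 km
Rhumb: Δφ = -1.3320, Δλ = -1.5472, Δψ = -1.6731, q = Δφ/Δψ = 0.7962 → d_rh = R√(Δφ²+q²Δλ²) = 11537.2 km
Excess = (11537.2 − 11188.3) / 11188.3 = 348.9 / 11188.3 = 3.12% ≈ 3.1%

3.1%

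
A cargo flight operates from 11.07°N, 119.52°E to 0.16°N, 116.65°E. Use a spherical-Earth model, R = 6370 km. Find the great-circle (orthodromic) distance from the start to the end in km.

1254 km

Haversine: a = sin²(Δφ/2)+cos φ₁ cos φ₂ sin²(Δλ/2) = 0.00965;  σ = 2·atan2(√a,√(1−a))
σ = 11.277° → d = Rσ = 6370·0.19681 = 1254 km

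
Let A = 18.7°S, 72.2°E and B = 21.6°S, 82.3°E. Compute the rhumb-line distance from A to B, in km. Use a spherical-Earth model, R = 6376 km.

Δψ = ln[tan(π/4+φ₂/2)/tan(π/4+φ₁/2)] = -0.0539;  Δφ = -0.0506 rad,  Δλ = +0.1763 rad
q = Δφ/Δψ = 0.9387
d = R·√(Δφ² + q²Δλ²) = 6376·0.17303 = 1103 km

1103 km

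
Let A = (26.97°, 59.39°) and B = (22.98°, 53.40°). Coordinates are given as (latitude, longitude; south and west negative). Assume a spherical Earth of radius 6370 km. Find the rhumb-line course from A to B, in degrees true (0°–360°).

Δψ = ln[tan(π/4+φ₂/2)/tan(π/4+φ₁/2)] = -0.0768
Δλ = -0.1045 rad (taken the short way round)
course = atan2(Δλ, Δψ) = 233.68°

233.7°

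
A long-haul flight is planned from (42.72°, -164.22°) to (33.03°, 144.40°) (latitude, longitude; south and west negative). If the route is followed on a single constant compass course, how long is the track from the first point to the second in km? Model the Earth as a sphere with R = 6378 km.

4630 km

Rhumb course C = atan2(Δλ, Δψ) with Δψ = ln[tan(π/4+φ₂/2)/tan(π/4+φ₁/2)] = -0.2148, Δλ = -0.8968 → C = 256.53°
d = R·|Δφ| / |cos C| = 6378·0.16912 / 0.23296 = 4630 km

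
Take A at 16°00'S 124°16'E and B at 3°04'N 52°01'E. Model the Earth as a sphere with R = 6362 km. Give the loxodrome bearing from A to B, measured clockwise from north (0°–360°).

284.9°

Δψ = ln[tan(π/4+φ₂/2)/tan(π/4+φ₁/2)] = +0.3365
Δλ = -1.2610 rad (taken the short way round)
course = atan2(Δλ, Δψ) = 284.94°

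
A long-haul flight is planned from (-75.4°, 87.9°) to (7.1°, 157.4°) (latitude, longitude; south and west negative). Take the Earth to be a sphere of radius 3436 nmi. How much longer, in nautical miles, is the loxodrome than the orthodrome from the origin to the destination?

155 nmi

Great circle: cos σ = sin φ₁ sin φ₂ + cos φ₁ cos φ₂ cos Δλ,  σ = 1.6028 rad → d_gc = 5507.3 nmi
Rhumb line: Δψ = +2.1792, q = Δφ/Δψ = 0.6608, d_rh = R√(Δφ²+q²Δλ²) = 5662.3 nmi
Excess = 5662.3 − 5507.3 = 155.0 ≈ 155 nmi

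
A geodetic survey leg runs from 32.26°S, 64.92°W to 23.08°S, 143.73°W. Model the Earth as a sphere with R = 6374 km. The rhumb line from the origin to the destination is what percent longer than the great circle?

2.0%

Great circle: σ = 1.2023 rad → d_gc = Rσ = 7663.5 km
Rhumb: Δφ = +0.1602, Δλ = -1.3755, Δψ = +0.1812, q = Δφ/Δψ = 0.8842 → d_rh = R√(Δφ²+q²Δλ²) = 7818.8 km
Excess = (7818.8 − 7663.5) / 7663.5 = 155.3 / 7663.5 = 2.03% ≈ 2.0%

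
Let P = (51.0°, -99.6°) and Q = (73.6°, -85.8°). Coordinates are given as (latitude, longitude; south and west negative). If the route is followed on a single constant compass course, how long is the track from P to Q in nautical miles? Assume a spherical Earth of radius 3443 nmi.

Rhumb course C = atan2(Δλ, Δψ) with Δψ = ln[tan(π/4+φ₂/2)/tan(π/4+φ₁/2)] = +0.8991, Δλ = +0.2409 → C = 15.00°
d = R·|Δφ| / |cos C| = 3443·0.39444 / 0.96594 = 1406 nmi

1406 nmi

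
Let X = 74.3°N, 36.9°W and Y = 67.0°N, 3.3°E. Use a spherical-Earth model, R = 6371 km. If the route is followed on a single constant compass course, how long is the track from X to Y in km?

1674 km

Rhumb course C = atan2(Δλ, Δψ) with Δψ = ln[tan(π/4+φ₂/2)/tan(π/4+φ₁/2)] = -0.3891, Δλ = +0.7016 → C = 119.01°
d = R·|Δφ| / |cos C| = 6371·0.12741 / 0.48499 = 1674 km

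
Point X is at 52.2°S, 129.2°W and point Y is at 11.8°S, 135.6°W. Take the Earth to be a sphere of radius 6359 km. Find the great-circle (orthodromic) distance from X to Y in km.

Haversine: a = sin²(Δφ/2)+cos φ₁ cos φ₂ sin²(Δλ/2) = 0.12110;  σ = 2·atan2(√a,√(1−a))
σ = 40.729° → d = Rσ = 6359·0.71086 = 4520 km

4520 km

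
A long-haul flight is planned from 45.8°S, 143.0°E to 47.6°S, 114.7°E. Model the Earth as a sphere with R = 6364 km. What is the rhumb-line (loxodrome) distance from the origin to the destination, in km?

Rhumb course C = atan2(Δλ, Δψ) with Δψ = ln[tan(π/4+φ₂/2)/tan(π/4+φ₁/2)] = -0.0458, Δλ = -0.4939 → C = 264.70°
d = R·|Δφ| / |cos C| = 6364·0.03142 / 0.09236 = 2165 km

2165 km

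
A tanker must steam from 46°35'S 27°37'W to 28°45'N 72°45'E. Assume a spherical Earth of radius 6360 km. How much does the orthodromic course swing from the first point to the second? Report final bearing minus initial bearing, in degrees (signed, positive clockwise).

At departure: θ₁ = atan2(sin Δλ cos φ₂, cos φ₁ sin φ₂ − sin φ₁ cos φ₂ cos Δλ) = 75.94°
At arrival: θ₂ = atan2(sin Δλ cos φ₁, −cos φ₂ sin φ₁ + sin φ₂ cos φ₁ cos Δλ) = 49.50°
Δθ = θ₂ − θ₁ = -26.4°

-26.4°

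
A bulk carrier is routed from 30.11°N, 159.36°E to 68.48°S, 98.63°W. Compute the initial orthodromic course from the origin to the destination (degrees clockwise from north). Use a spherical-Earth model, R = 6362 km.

N = sin Δλ·cos φ₂ = +0.3588;  D = cos φ₁ sin φ₂ − sin φ₁ cos φ₂ cos Δλ = -0.7665
initial course = atan2(N, D) = 154.91°

154.9°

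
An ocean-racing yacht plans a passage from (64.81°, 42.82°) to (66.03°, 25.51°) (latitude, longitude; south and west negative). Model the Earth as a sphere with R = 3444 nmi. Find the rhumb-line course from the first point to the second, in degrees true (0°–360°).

Δψ = ln[tan(π/4+φ₂/2)/tan(π/4+φ₁/2)] = +0.0512
Δλ = -0.3021 rad (taken the short way round)
course = atan2(Δλ, Δψ) = 279.62°

279.6°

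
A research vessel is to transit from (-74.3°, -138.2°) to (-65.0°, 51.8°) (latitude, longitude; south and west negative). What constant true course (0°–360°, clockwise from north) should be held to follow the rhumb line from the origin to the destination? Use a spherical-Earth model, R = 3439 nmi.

279.1°

Meridional parts: M(φ₁)=-1.9814, M(φ₂)=-1.5065 → ΔM = +0.4750;  Δλ = -2.9671 rad
tan C = Δλ / ΔM = -6.2468 → C = 279.09°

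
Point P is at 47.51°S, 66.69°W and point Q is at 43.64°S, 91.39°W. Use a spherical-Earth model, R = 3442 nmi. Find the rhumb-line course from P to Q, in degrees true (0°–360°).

282.6°

Meridional parts: M(φ₁)=-0.9447, M(φ₂)=-0.8482 → ΔM = +0.0966;  Δλ = -0.4311 rad
tan C = Δλ / ΔM = -4.4649 → C = 282.62°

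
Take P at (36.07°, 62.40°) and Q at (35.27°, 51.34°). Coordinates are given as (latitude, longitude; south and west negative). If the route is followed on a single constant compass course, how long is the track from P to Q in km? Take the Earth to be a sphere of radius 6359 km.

Rhumb course C = atan2(Δλ, Δψ) with Δψ = ln[tan(π/4+φ₂/2)/tan(π/4+φ₁/2)] = -0.0172, Δλ = -0.1930 → C = 264.91°
d = R·|Δφ| / |cos C| = 6359·0.01396 / 0.08869 = 1001 km

1001 km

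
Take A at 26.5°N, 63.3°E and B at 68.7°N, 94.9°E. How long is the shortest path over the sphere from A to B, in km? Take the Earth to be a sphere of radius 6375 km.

5136 km

cos σ = sin φ₁ sin φ₂ + cos φ₁ cos φ₂ cos Δλ
      = sin(26.50°)sin(68.70°) + cos(26.50°)cos(68.70°)cos(31.60°) = 0.6926
σ = 46.163° → d = Rσ = 6375·0.80570 = 5136 km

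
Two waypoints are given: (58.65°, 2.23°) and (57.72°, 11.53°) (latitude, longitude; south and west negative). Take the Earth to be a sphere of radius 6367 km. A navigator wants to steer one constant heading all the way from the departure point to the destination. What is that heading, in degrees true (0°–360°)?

Δψ = ln[tan(π/4+φ₂/2)/tan(π/4+φ₁/2)] = -0.0308
Δλ = +0.1623 rad (taken the short way round)
course = atan2(Δλ, Δψ) = 100.74°

100.7°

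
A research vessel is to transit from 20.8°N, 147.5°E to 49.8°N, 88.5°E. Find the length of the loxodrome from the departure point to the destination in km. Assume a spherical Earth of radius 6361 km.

6141 km

Δψ = ln[tan(π/4+φ₂/2)/tan(π/4+φ₁/2)] = +0.6340;  Δφ = +0.5061 rad,  Δλ = -1.0297 rad
q = Δφ/Δψ = 0.7984
d = R·√(Δφ² + q²Δλ²) = 6361·0.96542 = 6141 km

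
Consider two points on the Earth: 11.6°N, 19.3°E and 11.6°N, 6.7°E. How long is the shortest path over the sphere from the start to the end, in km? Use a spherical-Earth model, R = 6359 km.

1370 km

cos σ = sin φ₁ sin φ₂ + cos φ₁ cos φ₂ cos Δλ
      = sin(11.60°)sin(11.60°) + cos(11.60°)cos(11.60°)cos(-12.60°) = 0.9769
σ = 12.342° → d = Rσ = 6359·0.21540 = 1370 km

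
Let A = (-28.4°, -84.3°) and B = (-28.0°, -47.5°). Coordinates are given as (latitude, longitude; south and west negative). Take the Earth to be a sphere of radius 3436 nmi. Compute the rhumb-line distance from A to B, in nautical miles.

1945 nmi

Δψ = ln[tan(π/4+φ₂/2)/tan(π/4+φ₁/2)] = +0.0079;  Δφ = +0.0070 rad,  Δλ = +0.6423 rad
q = Δφ/Δψ = 0.8813
d = R·√(Δφ² + q²Δλ²) = 3436·0.56609 = 1945 nmi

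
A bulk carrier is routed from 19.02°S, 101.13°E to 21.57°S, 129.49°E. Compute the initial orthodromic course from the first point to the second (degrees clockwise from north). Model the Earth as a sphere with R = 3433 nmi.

N = sin Δλ·cos φ₂ = +0.4417;  D = cos φ₁ sin φ₂ − sin φ₁ cos φ₂ cos Δλ = -0.0809
initial course = atan2(N, D) = 100.37°

100.4°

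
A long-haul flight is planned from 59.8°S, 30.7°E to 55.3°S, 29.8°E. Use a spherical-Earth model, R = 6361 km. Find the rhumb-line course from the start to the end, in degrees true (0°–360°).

Meridional parts: M(φ₁)=-1.3100, M(φ₂)=-1.1634 → ΔM = +0.1466;  Δλ = -0.0157 rad
tan C = Δλ / ΔM = -0.1071 → C = 353.88°

353.9°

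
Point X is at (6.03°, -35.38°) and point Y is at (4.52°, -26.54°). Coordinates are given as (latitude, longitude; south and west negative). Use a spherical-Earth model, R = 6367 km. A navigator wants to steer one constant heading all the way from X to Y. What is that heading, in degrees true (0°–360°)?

Meridional parts: M(φ₁)=+0.1054, M(φ₂)=+0.0790 → ΔM = -0.0265;  Δλ = +0.1543 rad
tan C = Δλ / ΔM = -5.8293 → C = 99.73°

99.7°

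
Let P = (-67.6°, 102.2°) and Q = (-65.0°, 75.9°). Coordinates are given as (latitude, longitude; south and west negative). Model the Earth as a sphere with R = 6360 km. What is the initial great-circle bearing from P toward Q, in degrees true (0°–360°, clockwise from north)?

271.5°

N = sin Δλ·cos φ₂ = -0.1872;  D = cos φ₁ sin φ₂ − sin φ₁ cos φ₂ cos Δλ = +0.0049
initial course = atan2(N, D) = 271.50°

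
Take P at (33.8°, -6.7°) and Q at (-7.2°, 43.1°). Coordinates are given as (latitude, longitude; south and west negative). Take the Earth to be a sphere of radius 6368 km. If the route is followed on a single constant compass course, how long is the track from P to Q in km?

Rhumb course C = atan2(Δλ, Δψ) with Δψ = ln[tan(π/4+φ₂/2)/tan(π/4+φ₁/2)] = -0.7534, Δλ = +0.8692 → C = 130.92°
d = R·|Δφ| / |cos C| = 6368·0.71558 / 0.65501 = 6957 km

6957 km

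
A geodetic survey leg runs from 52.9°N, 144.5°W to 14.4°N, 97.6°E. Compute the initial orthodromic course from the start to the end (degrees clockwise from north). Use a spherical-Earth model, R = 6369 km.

300.9°

θ = atan2( sin Δλ·cos φ₂ ,  cos φ₁ sin φ₂ − sin φ₁ cos φ₂ cos Δλ )
  = atan2(-0.8560, +0.5115) = 300.86°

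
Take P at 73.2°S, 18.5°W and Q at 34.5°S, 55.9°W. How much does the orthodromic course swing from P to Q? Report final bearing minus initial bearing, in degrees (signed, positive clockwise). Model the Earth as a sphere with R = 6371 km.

Initial bearing θ₁ = atan2(sin Δλ cos φ₂, cos φ₁ sin φ₂ − sin φ₁ cos φ₂ cos Δλ) = 312.77°
Final bearing θ₂ = (initial bearing from the destination back to the start) + 180° = 345.08°
Δθ = θ₂ − θ₁ = +32.3°

+32.3°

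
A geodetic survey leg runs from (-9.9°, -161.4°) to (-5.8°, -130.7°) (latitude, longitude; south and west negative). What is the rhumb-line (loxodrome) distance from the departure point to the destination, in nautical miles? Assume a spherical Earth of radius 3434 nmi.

Δψ = ln[tan(π/4+φ₂/2)/tan(π/4+φ₁/2)] = +0.0723;  Δφ = +0.0716 rad,  Δλ = +0.5358 rad
q = Δφ/Δψ = 0.9904
d = R·√(Δφ² + q²Δλ²) = 3434·0.53548 = 1839 nmi

1839 nmi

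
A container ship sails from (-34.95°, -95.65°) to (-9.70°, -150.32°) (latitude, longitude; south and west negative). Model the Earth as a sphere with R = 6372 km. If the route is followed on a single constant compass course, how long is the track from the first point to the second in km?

Rhumb course C = atan2(Δλ, Δψ) with Δψ = ln[tan(π/4+φ₂/2)/tan(π/4+φ₁/2)] = +0.4817, Δλ = -0.9542 → C = 296.78°
d = R·|Δφ| / |cos C| = 6372·0.44070 / 0.45063 = 6231 km

6231 km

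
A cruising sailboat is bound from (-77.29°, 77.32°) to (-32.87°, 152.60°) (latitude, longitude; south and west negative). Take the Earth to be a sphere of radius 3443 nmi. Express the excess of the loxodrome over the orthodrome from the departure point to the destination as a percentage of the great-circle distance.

5.2%

Great circle: σ = 0.9565 rad → d_gc = Rσ = 3293.2 nmi
Rhumb: Δφ = +0.7753, Δλ = +1.3139, Δψ = +1.5868, q = Δφ/Δψ = 0.4886 → d_rh = R√(Δφ²+q²Δλ²) = 3465.5 nmi
Excess = (3465.5 − 3293.2) / 3293.2 = 172.3 / 3293.2 = 5.23% ≈ 5.2%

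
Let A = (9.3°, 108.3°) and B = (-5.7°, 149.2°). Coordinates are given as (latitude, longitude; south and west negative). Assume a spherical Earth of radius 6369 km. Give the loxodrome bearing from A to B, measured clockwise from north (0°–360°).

110.2°

Meridional parts: M(φ₁)=+0.1630, M(φ₂)=-0.0996 → ΔM = -0.2627;  Δλ = +0.7138 rad
tan C = Δλ / ΔM = -2.7175 → C = 110.20°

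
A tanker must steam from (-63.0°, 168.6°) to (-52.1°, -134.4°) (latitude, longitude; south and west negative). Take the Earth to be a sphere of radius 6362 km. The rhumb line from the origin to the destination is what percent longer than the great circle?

Great circle: σ = 0.5453 rad → d_gc = Rσ = 3469.2 km
Rhumb: Δφ = +0.1902, Δλ = +0.9948, Δψ = +0.3578, q = Δφ/Δψ = 0.5317 → d_rh = R√(Δφ²+q²Δλ²) = 3576.3 km
Excess = (3576.3 − 3469.2) / 3469.2 = 107.1 / 3469.2 = 3.09% ≈ 3.1%

3.1%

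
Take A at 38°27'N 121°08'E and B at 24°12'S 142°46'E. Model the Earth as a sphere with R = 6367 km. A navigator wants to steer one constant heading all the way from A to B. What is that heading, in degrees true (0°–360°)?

Δψ = ln[tan(π/4+φ₂/2)/tan(π/4+φ₁/2)] = -1.1635
Δλ = +0.3776 rad (taken the short way round)
course = atan2(Δλ, Δψ) = 162.02°

162.0°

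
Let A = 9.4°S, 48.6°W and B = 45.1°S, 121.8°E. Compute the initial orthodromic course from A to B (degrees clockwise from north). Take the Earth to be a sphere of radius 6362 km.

171.8°

θ = atan2( sin Δλ·cos φ₂ ,  cos φ₁ sin φ₂ − sin φ₁ cos φ₂ cos Δλ )
  = atan2(+0.1177, -0.8125) = 171.76°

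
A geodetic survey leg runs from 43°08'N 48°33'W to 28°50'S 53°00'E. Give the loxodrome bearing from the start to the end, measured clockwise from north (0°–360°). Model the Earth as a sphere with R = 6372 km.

Δψ = ln[tan(π/4+φ₂/2)/tan(π/4+φ₁/2)] = -1.3620
Δλ = +1.7724 rad (taken the short way round)
course = atan2(Δλ, Δψ) = 127.54°

127.5°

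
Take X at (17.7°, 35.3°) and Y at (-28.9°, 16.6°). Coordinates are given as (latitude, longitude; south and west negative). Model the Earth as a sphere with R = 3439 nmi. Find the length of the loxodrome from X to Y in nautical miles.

Δψ = ln[tan(π/4+φ₂/2)/tan(π/4+φ₁/2)] = -0.8412;  Δφ = -0.8133 rad,  Δλ = -0.3264 rad
q = Δφ/Δψ = 0.9668
d = R·√(Δφ² + q²Δλ²) = 3439·0.87239 = 3000 nmi

3000 nmi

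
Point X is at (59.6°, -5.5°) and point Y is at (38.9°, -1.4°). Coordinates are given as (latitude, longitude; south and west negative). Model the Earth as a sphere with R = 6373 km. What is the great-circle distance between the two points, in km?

2321 km

cos σ = sin φ₁ sin φ₂ + cos φ₁ cos φ₂ cos Δλ
      = sin(59.60°)sin(38.90°) + cos(59.60°)cos(38.90°)cos(4.10°) = 0.9344
σ = 20.863° → d = Rσ = 6373·0.36412 = 2321 km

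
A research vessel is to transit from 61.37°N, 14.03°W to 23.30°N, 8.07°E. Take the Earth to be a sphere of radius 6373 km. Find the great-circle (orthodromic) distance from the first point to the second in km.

4558 km

cos σ = sin φ₁ sin φ₂ + cos φ₁ cos φ₂ cos Δλ
      = sin(61.37°)sin(23.30°) + cos(61.37°)cos(23.30°)cos(22.10°) = 0.7549
σ = 40.981° → d = Rσ = 6373·0.71526 = 4558 km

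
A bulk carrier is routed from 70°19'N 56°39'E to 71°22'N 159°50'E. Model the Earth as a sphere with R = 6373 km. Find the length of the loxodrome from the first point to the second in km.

3767 km

Δψ = ln[tan(π/4+φ₂/2)/tan(π/4+φ₁/2)] = +0.0559;  Δφ = +0.0183 rad,  Δλ = +1.8009 rad
q = Δφ/Δψ = 0.3281
d = R·√(Δφ² + q²Δλ²) = 6373·0.59115 = 3767 km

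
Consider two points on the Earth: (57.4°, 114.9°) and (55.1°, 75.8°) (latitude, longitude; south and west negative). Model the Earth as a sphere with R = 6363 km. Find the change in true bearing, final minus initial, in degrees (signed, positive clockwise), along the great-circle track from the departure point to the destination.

Initial bearing θ₁ = atan2(sin Δλ cos φ₂, cos φ₁ sin φ₂ − sin φ₁ cos φ₂ cos Δλ) = 280.64°
Final bearing θ₂ = (initial bearing from the destination back to the start) + 180° = 247.74°
Δθ = θ₂ − θ₁ = -32.9°

-32.9°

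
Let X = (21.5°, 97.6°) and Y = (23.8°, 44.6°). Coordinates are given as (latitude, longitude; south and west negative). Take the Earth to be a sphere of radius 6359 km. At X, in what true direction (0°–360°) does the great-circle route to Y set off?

θ = atan2( sin Δλ·cos φ₂ ,  cos φ₁ sin φ₂ − sin φ₁ cos φ₂ cos Δλ )
  = atan2(-0.7307, +0.1737) = 283.37°

283.4°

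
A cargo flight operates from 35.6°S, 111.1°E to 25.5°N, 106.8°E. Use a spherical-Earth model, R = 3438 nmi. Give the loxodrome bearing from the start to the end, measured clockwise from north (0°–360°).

356.2°

Meridional parts: M(φ₁)=-0.6657, M(φ₂)=+0.4605 → ΔM = +1.1262;  Δλ = -0.0750 rad
tan C = Δλ / ΔM = -0.0666 → C = 356.19°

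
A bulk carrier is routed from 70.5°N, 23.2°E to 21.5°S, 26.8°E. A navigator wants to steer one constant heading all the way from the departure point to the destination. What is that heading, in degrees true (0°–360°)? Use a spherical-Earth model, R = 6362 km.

178.3°

Δψ = ln[tan(π/4+φ₂/2)/tan(π/4+φ₁/2)] = -2.1456
Δλ = +0.0628 rad (taken the short way round)
course = atan2(Δλ, Δψ) = 178.32°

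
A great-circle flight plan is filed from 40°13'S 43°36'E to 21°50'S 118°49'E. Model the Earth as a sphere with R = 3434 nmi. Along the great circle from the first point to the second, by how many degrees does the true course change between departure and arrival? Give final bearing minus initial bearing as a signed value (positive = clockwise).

-43.8°

Initial bearing θ₁ = atan2(sin Δλ cos φ₂, cos φ₁ sin φ₂ − sin φ₁ cos φ₂ cos Δλ) = 98.31°
Final bearing θ₂ = (initial bearing from the destination back to the start) + 180° = 54.49°
Δθ = θ₂ − θ₁ = -43.8°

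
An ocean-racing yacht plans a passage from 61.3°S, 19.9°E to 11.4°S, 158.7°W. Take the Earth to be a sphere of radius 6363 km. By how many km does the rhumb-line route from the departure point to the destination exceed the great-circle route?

Great circle: cos σ = sin φ₁ sin φ₂ + cos φ₁ cos φ₂ cos Δλ,  σ = 1.8726 rad → d_gc = 11915.3 km
Rhumb line: Δψ = +1.1630, q = Δφ/Δψ = 0.7489, d_rh = R√(Δφ²+q²Δλ²) = 15853.7 km
Excess = 15853.7 − 11915.3 = 3938.4 ≈ 3938 km

3938 km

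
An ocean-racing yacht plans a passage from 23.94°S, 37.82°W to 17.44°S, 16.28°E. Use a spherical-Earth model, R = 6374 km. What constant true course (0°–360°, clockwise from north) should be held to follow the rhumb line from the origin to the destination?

Δψ = ln[tan(π/4+φ₂/2)/tan(π/4+φ₁/2)] = +0.1214
Δλ = +0.9442 rad (taken the short way round)
course = atan2(Δλ, Δψ) = 82.68°

82.7°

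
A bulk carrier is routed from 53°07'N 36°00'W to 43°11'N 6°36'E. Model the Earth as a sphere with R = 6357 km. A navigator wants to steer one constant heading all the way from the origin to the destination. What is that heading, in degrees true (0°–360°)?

109.3°

Δψ = ln[tan(π/4+φ₂/2)/tan(π/4+φ₁/2)] = -0.2610
Δλ = +0.7435 rad (taken the short way round)
course = atan2(Δλ, Δψ) = 109.34°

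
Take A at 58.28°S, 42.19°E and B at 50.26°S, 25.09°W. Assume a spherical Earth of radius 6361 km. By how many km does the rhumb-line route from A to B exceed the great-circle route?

174 km

Great circle: cos σ = sin φ₁ sin φ₂ + cos φ₁ cos φ₂ cos Δλ,  σ = 0.6699 rad → d_gc = 4260.9 km
Rhumb line: Δψ = +0.2407, q = Δφ/Δψ = 0.5816, d_rh = R√(Δφ²+q²Δλ²) = 4434.8 km
Excess = 4434.8 − 4260.9 = 173.9 ≈ 174 km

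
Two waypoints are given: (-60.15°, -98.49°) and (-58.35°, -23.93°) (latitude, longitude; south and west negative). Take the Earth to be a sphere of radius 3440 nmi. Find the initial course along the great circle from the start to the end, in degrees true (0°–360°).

N = sin Δλ·cos φ₂ = +0.5058;  D = cos φ₁ sin φ₂ − sin φ₁ cos φ₂ cos Δλ = -0.3025
initial course = atan2(N, D) = 120.89°

120.9°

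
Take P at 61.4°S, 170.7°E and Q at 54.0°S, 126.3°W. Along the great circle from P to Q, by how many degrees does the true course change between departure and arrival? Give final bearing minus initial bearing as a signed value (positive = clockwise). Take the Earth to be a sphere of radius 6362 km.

-54.9°

Initial bearing θ₁ = atan2(sin Δλ cos φ₂, cos φ₁ sin φ₂ − sin φ₁ cos φ₂ cos Δλ) = 106.28°
Final bearing θ₂ = (initial bearing from the destination back to the start) + 180° = 51.42°
Δθ = θ₂ − θ₁ = -54.9°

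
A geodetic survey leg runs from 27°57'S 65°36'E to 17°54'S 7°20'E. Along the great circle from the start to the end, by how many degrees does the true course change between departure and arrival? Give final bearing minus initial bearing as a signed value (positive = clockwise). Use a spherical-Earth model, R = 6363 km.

Initial bearing θ₁ = atan2(sin Δλ cos φ₂, cos φ₁ sin φ₂ − sin φ₁ cos φ₂ cos Δλ) = 267.39°
Final bearing θ₂ = (initial bearing from the destination back to the start) + 180° = 291.98°
Δθ = θ₂ − θ₁ = +24.6°

+24.6°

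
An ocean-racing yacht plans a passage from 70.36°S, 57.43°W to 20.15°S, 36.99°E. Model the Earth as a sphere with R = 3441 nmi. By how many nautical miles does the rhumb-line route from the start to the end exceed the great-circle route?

311 nmi

Great circle: cos σ = sin φ₁ sin φ₂ + cos φ₁ cos φ₂ cos Δλ,  σ = 1.2660 rad → d_gc = 4356.2 nmi
Rhumb line: Δψ = +1.3948, q = Δφ/Δψ = 0.6283, d_rh = R√(Δφ²+q²Δλ²) = 4667.6 nmi
Excess = 4667.6 − 4356.2 = 311.4 ≈ 311 nmi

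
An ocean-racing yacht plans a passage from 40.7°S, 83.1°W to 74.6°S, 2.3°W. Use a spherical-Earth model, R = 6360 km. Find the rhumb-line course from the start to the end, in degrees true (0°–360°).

130.9°

Meridional parts: M(φ₁)=-0.7789, M(φ₂)=-2.0010 → ΔM = -1.2220;  Δλ = +1.4102 rad
tan C = Δλ / ΔM = -1.1540 → C = 130.91°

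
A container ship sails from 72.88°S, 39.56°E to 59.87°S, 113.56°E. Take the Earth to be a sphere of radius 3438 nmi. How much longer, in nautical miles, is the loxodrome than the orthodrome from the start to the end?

Great circle: cos σ = sin φ₁ sin φ₂ + cos φ₁ cos φ₂ cos Δλ,  σ = 0.5211 rad → d_gc = 1791.4 nmi
Rhumb line: Δψ = +0.5812, q = Δφ/Δψ = 0.3907, d_rh = R√(Δφ²+q²Δλ²) = 1902.3 nmi
Excess = 1902.3 − 1791.4 = 110.9 ≈ 111 nmi

111 nmi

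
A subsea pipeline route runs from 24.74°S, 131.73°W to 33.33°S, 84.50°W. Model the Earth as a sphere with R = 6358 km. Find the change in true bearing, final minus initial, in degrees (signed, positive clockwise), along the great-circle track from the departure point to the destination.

At departure: θ₁ = atan2(sin Δλ cos φ₂, cos φ₁ sin φ₂ − sin φ₁ cos φ₂ cos Δλ) = 113.10°
At arrival: θ₂ = atan2(sin Δλ cos φ₁, −cos φ₂ sin φ₁ + sin φ₂ cos φ₁ cos Δλ) = 89.07°
Δθ = θ₂ − θ₁ = -24.0°

-24.0°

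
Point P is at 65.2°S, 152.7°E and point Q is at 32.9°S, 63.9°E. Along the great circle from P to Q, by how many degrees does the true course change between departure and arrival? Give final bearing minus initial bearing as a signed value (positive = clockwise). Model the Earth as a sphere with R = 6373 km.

Initial bearing θ₁ = atan2(sin Δλ cos φ₂, cos φ₁ sin φ₂ − sin φ₁ cos φ₂ cos Δλ) = 255.83°
Final bearing θ₂ = (initial bearing from the destination back to the start) + 180° = 331.03°
Δθ = θ₂ − θ₁ = +75.2°

+75.2°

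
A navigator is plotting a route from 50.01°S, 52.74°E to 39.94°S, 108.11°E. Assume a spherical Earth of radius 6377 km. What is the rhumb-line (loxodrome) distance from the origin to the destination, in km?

4485 km

Δψ = ln[tan(π/4+φ₂/2)/tan(π/4+φ₁/2)] = +0.2494;  Δφ = +0.1758 rad,  Δλ = +0.9664 rad
q = Δφ/Δψ = 0.7047
d = R·√(Δφ² + q²Δλ²) = 6377·0.70331 = 4485 km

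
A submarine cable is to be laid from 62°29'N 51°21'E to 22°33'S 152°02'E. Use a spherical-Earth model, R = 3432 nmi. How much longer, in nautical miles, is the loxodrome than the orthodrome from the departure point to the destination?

221 nmi

Great circle: cos σ = sin φ₁ sin φ₂ + cos φ₁ cos φ₂ cos Δλ,  σ = 2.0034 rad → d_gc = 6875.6 nmi
Rhumb line: Δψ = -1.8112, q = Δφ/Δψ = 0.8194, d_rh = R√(Δφ²+q²Δλ²) = 7096.7 nmi
Excess = 7096.7 − 6875.6 = 221.1 ≈ 221 nmi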